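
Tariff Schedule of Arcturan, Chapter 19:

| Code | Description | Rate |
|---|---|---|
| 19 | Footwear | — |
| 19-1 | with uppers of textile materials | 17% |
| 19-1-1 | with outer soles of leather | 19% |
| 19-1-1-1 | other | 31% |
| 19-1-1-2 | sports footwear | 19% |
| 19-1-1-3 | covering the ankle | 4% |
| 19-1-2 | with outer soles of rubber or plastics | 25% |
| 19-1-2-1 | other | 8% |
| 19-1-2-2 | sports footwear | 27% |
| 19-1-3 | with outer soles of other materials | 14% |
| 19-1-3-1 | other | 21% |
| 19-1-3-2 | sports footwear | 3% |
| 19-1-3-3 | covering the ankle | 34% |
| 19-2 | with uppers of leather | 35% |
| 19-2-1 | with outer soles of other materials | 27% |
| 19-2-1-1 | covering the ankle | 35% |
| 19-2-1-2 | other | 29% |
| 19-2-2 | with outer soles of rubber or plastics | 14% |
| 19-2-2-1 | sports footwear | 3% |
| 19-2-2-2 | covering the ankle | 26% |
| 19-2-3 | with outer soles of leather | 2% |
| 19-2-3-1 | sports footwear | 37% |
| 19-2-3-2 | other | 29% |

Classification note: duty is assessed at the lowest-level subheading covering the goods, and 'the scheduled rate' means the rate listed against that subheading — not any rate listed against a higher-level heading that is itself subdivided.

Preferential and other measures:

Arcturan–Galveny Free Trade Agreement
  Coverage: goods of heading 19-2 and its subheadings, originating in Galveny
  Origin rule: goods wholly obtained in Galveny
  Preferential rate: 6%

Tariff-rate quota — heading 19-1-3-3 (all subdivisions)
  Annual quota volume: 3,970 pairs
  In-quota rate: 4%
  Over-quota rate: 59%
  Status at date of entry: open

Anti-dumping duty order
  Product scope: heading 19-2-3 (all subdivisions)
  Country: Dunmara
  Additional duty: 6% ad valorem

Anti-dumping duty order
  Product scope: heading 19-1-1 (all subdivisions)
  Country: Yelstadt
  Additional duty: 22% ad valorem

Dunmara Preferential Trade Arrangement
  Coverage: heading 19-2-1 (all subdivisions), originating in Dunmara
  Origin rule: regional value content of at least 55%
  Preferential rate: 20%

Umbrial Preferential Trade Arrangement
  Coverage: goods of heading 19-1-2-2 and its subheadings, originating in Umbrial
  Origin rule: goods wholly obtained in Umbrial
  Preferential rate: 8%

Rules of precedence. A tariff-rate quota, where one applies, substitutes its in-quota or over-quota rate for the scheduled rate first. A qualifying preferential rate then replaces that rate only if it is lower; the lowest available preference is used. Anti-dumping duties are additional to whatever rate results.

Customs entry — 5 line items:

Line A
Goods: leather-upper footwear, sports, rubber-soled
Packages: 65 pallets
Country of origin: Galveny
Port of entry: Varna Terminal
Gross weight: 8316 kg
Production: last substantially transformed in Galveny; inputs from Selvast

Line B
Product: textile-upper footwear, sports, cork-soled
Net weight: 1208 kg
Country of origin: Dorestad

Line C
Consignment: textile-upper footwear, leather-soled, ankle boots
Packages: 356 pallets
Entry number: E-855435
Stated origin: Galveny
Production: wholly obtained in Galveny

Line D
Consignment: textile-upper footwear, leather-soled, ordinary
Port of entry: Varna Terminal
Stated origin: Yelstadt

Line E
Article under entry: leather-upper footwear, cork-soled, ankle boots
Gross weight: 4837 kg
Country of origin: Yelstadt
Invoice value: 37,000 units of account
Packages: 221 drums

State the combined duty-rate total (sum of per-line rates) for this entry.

98%

Line A: leather-upper → 19-2; rubber-soled → 19-2-2; sports → 19-2-2-1. Scheduled 3%. Galveny agreement on 19-2: not wholly obtained. → 3%.
Line B: textile-upper → 19-1; cork-soled → 19-1-3; sports → 19-1-3-2. Scheduled 3%. No special measure applies. → 3%.
Line C: textile-upper → 19-1; leather-soled → 19-1-1; ankle boots → 19-1-1-3. Scheduled 4%. Galveny agreement on 19-2: 19-1-1-3 not covered. → 4%.
Line D: textile-upper → 19-1; leather-soled → 19-1-1; ordinary → 19-1-1-1. Scheduled 31%. anti-dumping (Yelstadt, 19-1-1): +22%; total 31% + 22% = 53%. → 53%.
Line E: leather-upper → 19-2; cork-soled → 19-2-1; ankle boots → 19-2-1-1. Scheduled 35%. No special measure applies. → 35%.
Sum: 3% + 3% + 4% + 53% + 35% = 98%.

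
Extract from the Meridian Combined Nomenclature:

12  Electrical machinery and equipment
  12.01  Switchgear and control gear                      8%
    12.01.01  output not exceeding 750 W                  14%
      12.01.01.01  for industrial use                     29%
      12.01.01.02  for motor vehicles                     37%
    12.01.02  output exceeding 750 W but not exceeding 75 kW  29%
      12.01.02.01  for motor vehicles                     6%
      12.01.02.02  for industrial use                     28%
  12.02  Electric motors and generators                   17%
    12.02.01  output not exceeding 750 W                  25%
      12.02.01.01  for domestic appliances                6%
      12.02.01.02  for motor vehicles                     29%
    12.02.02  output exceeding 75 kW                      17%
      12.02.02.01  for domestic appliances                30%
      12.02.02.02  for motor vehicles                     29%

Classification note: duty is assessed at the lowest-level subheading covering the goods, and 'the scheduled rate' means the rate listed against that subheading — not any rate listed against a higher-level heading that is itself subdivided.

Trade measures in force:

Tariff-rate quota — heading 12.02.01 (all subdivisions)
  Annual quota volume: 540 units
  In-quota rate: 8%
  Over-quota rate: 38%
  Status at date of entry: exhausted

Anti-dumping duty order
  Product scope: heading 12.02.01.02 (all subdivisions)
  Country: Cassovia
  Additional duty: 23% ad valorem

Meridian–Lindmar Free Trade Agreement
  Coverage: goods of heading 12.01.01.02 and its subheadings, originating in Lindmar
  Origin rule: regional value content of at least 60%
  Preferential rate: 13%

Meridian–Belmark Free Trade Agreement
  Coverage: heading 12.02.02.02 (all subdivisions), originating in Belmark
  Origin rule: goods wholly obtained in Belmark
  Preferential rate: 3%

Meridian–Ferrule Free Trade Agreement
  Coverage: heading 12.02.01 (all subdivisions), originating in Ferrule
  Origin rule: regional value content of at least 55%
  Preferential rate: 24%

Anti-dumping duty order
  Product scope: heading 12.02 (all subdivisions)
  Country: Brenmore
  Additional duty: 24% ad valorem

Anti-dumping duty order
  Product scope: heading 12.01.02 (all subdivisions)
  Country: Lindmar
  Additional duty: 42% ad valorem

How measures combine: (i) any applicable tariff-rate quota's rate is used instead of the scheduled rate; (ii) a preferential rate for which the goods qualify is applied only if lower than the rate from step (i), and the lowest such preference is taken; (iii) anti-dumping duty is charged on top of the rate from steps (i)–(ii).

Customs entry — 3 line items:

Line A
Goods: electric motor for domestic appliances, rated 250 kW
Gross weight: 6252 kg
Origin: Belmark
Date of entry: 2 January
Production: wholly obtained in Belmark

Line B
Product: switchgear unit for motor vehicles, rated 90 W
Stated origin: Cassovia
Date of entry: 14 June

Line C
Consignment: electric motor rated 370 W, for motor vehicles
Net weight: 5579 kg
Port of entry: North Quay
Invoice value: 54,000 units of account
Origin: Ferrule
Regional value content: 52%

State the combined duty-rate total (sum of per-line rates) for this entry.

105%

Line A: electric motor → 12.02; rated 250 kW → 12.02.02; for domestic appliances → 12.02.02.01. Scheduled 30%. Belmark agreement on 12.02.02.02: 12.02.02.01 not covered. → 30%.
Line B: switchgear unit → 12.01; rated 90 W → 12.01.01; for motor vehicles → 12.01.01.02. Scheduled 37%. No special measure applies. → 37%.
Line C: electric motor → 12.02; rated 370 W → 12.02.01; for motor vehicles → 12.02.01.02. Scheduled 29%. quota on 12.02.01 exhausted → over-quota 38%; Ferrule agreement on 12.02.01: RVC < 55%. → 38%.
Sum: 30% + 37% + 38% = 105%.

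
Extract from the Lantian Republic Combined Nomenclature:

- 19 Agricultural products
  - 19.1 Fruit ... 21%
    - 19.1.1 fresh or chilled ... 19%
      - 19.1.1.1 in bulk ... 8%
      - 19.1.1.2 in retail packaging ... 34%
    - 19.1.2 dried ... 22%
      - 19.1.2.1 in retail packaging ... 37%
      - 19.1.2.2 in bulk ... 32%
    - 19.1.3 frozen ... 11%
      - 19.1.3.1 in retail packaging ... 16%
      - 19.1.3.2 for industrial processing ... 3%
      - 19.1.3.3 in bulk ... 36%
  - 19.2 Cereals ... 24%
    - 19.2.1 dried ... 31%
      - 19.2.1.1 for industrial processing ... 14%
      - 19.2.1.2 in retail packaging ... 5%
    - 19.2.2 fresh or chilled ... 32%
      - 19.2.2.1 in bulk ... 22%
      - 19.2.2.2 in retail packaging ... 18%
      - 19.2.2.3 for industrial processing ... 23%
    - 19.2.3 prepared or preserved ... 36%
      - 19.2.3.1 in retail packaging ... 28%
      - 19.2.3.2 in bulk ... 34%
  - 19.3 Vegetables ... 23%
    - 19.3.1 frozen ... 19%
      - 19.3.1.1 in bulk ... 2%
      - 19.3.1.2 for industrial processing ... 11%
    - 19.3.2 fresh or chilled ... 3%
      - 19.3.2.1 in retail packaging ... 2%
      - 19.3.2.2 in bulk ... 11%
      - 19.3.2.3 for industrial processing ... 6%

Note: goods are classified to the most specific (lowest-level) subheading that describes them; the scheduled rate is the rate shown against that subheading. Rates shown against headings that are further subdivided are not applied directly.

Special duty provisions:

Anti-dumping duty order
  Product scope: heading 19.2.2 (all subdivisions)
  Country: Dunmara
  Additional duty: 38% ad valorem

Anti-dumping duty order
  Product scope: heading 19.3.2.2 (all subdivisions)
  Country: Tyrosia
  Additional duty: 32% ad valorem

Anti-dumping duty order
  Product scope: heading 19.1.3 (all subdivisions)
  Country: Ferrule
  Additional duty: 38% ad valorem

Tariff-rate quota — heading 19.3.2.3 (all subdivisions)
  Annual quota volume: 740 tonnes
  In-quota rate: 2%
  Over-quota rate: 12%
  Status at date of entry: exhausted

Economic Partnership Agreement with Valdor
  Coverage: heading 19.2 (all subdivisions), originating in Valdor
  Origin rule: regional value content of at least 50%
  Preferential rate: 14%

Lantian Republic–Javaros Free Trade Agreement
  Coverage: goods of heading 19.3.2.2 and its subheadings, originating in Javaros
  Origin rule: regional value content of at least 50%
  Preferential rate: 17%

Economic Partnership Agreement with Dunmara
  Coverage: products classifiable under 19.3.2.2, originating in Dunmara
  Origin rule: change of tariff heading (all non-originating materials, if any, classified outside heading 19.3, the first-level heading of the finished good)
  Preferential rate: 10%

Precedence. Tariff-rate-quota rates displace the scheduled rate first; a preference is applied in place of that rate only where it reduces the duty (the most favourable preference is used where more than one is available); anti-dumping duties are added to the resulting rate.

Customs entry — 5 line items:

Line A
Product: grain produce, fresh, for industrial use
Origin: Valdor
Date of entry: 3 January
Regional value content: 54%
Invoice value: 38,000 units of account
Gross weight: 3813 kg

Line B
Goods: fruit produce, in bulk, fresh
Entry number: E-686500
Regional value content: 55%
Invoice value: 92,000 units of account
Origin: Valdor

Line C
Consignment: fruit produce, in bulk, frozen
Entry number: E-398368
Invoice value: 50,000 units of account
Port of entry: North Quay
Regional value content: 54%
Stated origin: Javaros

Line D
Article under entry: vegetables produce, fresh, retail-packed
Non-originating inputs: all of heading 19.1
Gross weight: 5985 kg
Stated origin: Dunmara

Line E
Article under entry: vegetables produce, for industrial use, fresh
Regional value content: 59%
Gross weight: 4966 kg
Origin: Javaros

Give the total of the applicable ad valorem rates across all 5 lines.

72%

Line A: grain → 19.2; fresh → 19.2.2; for industrial use → 19.2.2.3. Scheduled 23%. Valdor agreement on 19.2: RVC ≥ 50% → 14% available; preferential 14%. → 14%.
Line B: fruit → 19.1; fresh → 19.1.1; in bulk → 19.1.1.1. Scheduled 8%. Valdor agreement on 19.2: 19.1.1.1 not covered. → 8%.
Line C: fruit → 19.1; frozen → 19.1.3; in bulk → 19.1.3.3. Scheduled 36%. Javaros agreement on 19.3.2.2: 19.1.3.3 not covered. → 36%.
Line D: vegetables → 19.3; fresh → 19.3.2; retail-packed → 19.3.2.1. Scheduled 2%. Dunmara agreement on 19.3.2.2: 19.3.2.1 not covered. → 2%.
Line E: vegetables → 19.3; fresh → 19.3.2; for industrial use → 19.3.2.3. Scheduled 6%. quota on 19.3.2.3 exhausted → over-quota 12%; Javaros agreement on 19.3.2.2: 19.3.2.3 not covered. → 12%.
Sum: 14% + 8% + 36% + 2% + 12% = 72%.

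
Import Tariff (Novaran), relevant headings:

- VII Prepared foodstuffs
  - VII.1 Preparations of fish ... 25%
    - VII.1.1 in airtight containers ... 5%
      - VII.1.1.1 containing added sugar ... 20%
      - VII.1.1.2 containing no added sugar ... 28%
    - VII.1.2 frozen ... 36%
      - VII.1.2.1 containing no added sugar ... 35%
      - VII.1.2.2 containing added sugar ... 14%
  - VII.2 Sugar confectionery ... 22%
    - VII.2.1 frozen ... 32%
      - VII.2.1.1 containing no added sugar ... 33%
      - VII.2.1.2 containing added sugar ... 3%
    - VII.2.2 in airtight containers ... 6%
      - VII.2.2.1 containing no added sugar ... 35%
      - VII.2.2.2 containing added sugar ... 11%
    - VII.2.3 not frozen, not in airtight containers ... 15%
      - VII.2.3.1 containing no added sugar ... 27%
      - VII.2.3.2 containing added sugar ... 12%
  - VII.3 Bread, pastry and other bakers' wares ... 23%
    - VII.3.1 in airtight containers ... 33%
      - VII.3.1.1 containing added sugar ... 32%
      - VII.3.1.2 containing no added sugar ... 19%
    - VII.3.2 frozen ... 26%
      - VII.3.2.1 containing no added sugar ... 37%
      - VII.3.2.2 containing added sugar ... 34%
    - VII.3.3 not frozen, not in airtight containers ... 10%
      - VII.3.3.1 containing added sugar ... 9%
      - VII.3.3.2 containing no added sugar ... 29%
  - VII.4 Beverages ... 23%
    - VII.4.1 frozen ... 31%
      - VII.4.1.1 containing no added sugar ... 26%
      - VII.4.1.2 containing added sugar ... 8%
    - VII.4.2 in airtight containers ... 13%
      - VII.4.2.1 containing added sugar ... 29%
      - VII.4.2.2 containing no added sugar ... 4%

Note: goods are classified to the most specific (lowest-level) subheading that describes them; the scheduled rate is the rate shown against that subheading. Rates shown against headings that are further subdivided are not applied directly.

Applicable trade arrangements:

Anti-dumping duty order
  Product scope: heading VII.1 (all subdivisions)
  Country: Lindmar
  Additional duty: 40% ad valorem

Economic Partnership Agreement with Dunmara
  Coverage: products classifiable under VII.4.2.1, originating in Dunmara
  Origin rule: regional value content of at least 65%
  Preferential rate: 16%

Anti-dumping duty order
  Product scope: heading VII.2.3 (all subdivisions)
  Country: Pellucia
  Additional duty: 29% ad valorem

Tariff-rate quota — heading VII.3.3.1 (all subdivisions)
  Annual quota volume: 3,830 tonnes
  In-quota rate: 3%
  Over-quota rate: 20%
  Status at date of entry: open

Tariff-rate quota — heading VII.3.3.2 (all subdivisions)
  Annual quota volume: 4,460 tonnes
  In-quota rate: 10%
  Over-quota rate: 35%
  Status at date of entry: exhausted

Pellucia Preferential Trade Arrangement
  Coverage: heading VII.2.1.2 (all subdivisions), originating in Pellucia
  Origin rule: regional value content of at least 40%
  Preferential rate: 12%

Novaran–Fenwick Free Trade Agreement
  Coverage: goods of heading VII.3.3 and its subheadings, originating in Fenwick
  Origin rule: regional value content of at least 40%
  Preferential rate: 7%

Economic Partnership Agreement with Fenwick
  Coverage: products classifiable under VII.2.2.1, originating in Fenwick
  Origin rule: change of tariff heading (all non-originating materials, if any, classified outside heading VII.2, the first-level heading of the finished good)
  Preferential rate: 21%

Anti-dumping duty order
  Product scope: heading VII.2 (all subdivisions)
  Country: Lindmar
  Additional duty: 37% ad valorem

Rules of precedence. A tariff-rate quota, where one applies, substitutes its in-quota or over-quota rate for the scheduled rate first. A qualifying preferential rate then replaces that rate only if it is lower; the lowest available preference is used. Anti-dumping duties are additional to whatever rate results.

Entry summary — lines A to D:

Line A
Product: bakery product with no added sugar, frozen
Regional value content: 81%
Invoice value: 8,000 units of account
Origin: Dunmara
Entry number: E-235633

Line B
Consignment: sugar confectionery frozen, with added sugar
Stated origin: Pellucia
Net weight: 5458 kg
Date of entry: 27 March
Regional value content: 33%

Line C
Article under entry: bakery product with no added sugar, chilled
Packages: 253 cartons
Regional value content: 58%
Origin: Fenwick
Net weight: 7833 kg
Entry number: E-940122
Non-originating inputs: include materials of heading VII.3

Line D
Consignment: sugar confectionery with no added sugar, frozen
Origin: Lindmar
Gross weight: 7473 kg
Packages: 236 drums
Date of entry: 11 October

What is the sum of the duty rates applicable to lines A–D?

Line A: bakery product → VII.3; frozen → VII.3.2; with no added sugar → VII.3.2.1. Scheduled 37%. Dunmara agreement on VII.4.2.1: VII.3.2.1 not covered. → 37%.
Line B: sugar confectionery → VII.2; frozen → VII.2.1; with added sugar → VII.2.1.2. Scheduled 3%. Pellucia agreement on VII.2.1.2: RVC < 40%. → 3%.
Line C: bakery product → VII.3; chilled → VII.3.3; with no added sugar → VII.3.3.2. Scheduled 29%. quota on VII.3.3.2 exhausted → over-quota 35%; Fenwick agreement on VII.3.3: RVC ≥ 40% → 7% available; Fenwick agreement on VII.2.2.1: VII.3.3.2 not covered; preferential 7%. → 7%.
Line D: sugar confectionery → VII.2; frozen → VII.2.1; with no added sugar → VII.2.1.1. Scheduled 33%. anti-dumping (Lindmar, VII.2): +37%; total 33% + 37% = 70%. → 70%.
Sum: 37% + 3% + 7% + 70% = 117%.

117%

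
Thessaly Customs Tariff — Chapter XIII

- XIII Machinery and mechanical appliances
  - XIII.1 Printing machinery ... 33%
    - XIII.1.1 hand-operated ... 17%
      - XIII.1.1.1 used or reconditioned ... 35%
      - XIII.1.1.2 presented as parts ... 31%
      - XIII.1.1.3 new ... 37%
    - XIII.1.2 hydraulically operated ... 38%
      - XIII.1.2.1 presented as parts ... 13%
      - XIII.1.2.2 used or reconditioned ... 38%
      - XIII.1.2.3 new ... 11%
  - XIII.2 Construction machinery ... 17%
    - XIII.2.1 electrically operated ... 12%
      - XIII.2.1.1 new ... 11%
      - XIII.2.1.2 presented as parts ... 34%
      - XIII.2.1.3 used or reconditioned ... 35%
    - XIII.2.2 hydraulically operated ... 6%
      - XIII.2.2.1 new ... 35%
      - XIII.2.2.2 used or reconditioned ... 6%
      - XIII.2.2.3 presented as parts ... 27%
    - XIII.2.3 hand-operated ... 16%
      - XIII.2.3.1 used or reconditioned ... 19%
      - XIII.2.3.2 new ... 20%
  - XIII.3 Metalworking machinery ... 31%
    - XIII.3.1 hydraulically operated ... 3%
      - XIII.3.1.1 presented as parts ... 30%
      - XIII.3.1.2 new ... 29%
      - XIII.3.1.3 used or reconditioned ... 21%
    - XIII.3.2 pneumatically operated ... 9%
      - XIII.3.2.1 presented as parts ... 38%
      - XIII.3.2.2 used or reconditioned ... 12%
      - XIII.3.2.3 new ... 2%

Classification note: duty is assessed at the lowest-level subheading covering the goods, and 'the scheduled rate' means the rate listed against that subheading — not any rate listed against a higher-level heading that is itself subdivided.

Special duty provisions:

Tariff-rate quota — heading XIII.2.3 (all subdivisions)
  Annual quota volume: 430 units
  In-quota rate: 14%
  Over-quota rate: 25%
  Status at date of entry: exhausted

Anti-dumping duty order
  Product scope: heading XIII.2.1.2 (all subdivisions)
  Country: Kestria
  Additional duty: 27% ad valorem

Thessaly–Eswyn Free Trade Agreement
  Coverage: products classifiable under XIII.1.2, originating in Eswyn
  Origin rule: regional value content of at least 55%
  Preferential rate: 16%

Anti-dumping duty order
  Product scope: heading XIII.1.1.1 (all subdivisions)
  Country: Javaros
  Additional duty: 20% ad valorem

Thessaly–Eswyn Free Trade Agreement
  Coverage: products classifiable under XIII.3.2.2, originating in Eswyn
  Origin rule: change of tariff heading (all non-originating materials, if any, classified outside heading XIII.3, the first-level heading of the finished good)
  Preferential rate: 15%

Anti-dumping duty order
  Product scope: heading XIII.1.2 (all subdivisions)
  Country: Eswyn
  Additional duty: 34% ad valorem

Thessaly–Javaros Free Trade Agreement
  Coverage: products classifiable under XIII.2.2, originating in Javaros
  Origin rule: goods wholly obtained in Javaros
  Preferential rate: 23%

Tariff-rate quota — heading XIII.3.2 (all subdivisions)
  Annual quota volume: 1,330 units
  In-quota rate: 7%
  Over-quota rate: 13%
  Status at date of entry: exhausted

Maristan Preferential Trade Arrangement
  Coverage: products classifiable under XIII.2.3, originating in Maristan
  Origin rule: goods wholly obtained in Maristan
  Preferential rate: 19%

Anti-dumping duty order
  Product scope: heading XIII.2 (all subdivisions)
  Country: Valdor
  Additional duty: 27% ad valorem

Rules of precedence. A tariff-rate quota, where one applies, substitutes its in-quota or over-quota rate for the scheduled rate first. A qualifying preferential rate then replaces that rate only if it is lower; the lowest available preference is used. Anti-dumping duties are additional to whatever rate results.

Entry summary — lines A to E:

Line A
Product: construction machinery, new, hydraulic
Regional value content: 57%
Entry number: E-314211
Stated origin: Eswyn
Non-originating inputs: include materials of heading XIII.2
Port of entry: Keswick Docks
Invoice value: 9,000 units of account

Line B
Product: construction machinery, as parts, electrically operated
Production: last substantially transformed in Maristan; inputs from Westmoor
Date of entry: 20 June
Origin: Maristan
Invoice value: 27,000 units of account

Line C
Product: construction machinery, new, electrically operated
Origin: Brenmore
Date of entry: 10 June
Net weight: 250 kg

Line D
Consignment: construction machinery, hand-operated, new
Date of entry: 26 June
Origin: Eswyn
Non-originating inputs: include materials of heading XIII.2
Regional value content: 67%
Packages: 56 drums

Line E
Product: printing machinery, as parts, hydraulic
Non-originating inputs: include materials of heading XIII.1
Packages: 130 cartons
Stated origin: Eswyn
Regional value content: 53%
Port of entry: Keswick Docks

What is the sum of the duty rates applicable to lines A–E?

152%

Line A: construction → XIII.2; hydraulic → XIII.2.2; new → XIII.2.2.1. Scheduled 35%. Eswyn agreement on XIII.1.2: XIII.2.2.1 not covered; Eswyn agreement on XIII.3.2.2: XIII.2.2.1 not covered. → 35%.
Line B: construction → XIII.2; electrically operated → XIII.2.1; as parts → XIII.2.1.2. Scheduled 34%. Maristan agreement on XIII.2.3: XIII.2.1.2 not covered. → 34%.
Line C: construction → XIII.2; electrically operated → XIII.2.1; new → XIII.2.1.1. Scheduled 11%. No special measure applies. → 11%.
Line D: construction → XIII.2; hand-operated → XIII.2.3; new → XIII.2.3.2. Scheduled 20%. quota on XIII.2.3 exhausted → over-quota 25%; Eswyn agreement on XIII.1.2: XIII.2.3.2 not covered; Eswyn agreement on XIII.3.2.2: XIII.2.3.2 not covered. → 25%.
Line E: printing → XIII.1; hydraulic → XIII.1.2; as parts → XIII.1.2.1. Scheduled 13%. Eswyn agreement on XIII.1.2: RVC < 55%; Eswyn agreement on XIII.3.2.2: XIII.1.2.1 not covered; anti-dumping (Eswyn, XIII.1.2): +34%; total 13% + 34% = 47%. → 47%.
Sum: 35% + 34% + 11% + 25% + 47% = 152%.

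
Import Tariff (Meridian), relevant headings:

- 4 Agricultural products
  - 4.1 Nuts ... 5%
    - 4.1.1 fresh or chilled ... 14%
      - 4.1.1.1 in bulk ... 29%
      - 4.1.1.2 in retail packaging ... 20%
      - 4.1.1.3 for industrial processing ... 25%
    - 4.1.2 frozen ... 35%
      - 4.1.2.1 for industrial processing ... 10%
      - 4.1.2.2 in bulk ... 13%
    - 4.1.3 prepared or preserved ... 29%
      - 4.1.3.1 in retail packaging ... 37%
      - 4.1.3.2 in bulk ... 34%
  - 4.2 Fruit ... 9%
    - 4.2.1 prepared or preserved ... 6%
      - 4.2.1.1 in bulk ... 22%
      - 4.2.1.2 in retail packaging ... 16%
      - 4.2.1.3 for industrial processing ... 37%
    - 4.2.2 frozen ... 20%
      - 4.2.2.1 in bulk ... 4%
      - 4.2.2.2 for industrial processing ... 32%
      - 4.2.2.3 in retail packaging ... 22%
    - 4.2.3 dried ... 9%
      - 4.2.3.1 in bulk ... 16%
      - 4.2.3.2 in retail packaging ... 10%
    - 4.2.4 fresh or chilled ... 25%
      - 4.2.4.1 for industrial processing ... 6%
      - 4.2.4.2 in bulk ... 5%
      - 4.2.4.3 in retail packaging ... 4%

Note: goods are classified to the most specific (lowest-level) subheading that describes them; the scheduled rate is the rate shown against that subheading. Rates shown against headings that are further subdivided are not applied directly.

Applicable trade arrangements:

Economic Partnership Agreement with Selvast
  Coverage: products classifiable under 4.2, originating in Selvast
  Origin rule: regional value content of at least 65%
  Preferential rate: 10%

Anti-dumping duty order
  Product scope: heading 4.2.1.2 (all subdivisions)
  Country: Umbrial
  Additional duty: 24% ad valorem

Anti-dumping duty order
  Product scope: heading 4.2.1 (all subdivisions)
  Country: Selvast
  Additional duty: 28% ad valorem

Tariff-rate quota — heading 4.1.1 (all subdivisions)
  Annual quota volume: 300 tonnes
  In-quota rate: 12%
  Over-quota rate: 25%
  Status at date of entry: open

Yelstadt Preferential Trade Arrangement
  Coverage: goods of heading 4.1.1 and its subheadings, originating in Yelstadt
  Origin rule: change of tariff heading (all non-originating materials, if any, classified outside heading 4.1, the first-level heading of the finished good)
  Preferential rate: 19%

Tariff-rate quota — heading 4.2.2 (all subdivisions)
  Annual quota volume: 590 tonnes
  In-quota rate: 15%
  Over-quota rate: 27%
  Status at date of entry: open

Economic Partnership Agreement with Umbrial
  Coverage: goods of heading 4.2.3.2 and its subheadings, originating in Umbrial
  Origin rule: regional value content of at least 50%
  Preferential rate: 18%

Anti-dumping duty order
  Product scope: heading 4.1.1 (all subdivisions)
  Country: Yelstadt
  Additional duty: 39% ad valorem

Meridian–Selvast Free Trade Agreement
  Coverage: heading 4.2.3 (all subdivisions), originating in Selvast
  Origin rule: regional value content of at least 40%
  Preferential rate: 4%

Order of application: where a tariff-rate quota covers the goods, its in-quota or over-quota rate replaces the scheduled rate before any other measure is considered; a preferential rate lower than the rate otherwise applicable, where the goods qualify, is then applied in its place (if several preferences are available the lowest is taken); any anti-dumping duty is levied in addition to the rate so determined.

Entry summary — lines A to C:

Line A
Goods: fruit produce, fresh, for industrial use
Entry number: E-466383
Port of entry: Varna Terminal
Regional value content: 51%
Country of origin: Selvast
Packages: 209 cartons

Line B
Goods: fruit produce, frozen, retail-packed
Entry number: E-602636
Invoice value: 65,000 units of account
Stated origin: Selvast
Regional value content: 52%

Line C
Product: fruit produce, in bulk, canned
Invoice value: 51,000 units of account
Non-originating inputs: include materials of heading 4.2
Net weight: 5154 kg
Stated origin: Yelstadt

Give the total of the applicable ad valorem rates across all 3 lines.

Line A: fruit → 4.2; fresh → 4.2.4; for industrial use → 4.2.4.1. Scheduled 6%. Selvast agreement on 4.2: RVC < 65%; Selvast agreement on 4.2.3: 4.2.4.1 not covered. → 6%.
Line B: fruit → 4.2; frozen → 4.2.2; retail-packed → 4.2.2.3. Scheduled 22%. quota on 4.2.2 open → in-quota 15%; Selvast agreement on 4.2: RVC < 65%; Selvast agreement on 4.2.3: 4.2.2.3 not covered. → 15%.
Line C: fruit → 4.2; canned → 4.2.1; in bulk → 4.2.1.1. Scheduled 22%. Yelstadt agreement on 4.1.1: 4.2.1.1 not covered. → 22%.
Sum: 6% + 15% + 22% = 43%.

43%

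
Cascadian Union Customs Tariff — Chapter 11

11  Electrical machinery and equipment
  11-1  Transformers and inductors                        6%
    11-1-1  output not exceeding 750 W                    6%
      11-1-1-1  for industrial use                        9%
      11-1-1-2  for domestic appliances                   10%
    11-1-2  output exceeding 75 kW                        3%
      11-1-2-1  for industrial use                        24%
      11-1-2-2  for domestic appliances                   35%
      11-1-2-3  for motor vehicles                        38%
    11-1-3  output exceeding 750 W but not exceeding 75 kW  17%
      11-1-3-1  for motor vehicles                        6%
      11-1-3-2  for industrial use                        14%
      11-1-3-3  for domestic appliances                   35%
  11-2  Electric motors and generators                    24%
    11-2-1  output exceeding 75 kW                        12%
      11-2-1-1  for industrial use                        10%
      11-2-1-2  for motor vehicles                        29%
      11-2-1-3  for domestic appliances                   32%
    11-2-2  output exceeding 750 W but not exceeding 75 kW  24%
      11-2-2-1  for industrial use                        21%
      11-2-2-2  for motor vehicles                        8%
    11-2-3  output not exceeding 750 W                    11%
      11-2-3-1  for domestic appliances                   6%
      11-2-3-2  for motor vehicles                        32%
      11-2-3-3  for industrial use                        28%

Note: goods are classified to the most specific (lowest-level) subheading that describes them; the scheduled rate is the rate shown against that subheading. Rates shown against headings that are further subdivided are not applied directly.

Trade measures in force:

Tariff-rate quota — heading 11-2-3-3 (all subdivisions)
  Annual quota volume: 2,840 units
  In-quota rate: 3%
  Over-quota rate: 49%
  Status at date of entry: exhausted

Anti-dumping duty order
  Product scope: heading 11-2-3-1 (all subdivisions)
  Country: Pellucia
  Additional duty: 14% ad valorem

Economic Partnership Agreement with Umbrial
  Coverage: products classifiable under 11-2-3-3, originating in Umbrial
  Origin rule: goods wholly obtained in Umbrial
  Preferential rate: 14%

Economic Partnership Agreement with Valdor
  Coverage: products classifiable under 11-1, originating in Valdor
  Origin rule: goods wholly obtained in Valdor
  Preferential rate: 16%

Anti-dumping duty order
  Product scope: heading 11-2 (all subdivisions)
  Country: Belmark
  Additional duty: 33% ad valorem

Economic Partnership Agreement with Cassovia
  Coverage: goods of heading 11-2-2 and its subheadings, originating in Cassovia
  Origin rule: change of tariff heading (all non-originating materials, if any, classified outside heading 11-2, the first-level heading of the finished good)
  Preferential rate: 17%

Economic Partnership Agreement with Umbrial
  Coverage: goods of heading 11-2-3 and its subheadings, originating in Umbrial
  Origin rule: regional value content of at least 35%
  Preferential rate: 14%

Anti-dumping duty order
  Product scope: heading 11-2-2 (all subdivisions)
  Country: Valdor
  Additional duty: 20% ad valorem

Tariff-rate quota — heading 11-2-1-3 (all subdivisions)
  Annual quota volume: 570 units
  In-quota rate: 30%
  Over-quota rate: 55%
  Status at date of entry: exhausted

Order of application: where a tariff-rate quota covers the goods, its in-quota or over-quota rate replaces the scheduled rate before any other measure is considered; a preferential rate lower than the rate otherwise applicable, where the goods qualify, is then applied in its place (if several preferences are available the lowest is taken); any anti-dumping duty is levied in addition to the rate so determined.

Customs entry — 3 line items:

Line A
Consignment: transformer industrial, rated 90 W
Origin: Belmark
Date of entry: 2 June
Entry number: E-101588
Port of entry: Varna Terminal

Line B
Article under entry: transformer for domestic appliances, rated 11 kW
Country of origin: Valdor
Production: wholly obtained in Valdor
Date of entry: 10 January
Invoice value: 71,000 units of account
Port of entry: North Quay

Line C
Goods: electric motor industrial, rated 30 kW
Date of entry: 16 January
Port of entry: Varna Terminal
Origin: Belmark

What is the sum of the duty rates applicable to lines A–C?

79%

Line A: transformer → 11-1; rated 90 W → 11-1-1; industrial → 11-1-1-1. Scheduled 9%. No special measure applies. → 9%.
Line B: transformer → 11-1; rated 11 kW → 11-1-3; for domestic appliances → 11-1-3-3. Scheduled 35%. Valdor agreement on 11-1: wholly obtained → 16% available; preferential 16%. → 16%.
Line C: electric motor → 11-2; rated 30 kW → 11-2-2; industrial → 11-2-2-1. Scheduled 21%. anti-dumping (Belmark, 11-2): +33%; total 21% + 33% = 54%. → 54%.
Sum: 9% + 16% + 54% = 79%.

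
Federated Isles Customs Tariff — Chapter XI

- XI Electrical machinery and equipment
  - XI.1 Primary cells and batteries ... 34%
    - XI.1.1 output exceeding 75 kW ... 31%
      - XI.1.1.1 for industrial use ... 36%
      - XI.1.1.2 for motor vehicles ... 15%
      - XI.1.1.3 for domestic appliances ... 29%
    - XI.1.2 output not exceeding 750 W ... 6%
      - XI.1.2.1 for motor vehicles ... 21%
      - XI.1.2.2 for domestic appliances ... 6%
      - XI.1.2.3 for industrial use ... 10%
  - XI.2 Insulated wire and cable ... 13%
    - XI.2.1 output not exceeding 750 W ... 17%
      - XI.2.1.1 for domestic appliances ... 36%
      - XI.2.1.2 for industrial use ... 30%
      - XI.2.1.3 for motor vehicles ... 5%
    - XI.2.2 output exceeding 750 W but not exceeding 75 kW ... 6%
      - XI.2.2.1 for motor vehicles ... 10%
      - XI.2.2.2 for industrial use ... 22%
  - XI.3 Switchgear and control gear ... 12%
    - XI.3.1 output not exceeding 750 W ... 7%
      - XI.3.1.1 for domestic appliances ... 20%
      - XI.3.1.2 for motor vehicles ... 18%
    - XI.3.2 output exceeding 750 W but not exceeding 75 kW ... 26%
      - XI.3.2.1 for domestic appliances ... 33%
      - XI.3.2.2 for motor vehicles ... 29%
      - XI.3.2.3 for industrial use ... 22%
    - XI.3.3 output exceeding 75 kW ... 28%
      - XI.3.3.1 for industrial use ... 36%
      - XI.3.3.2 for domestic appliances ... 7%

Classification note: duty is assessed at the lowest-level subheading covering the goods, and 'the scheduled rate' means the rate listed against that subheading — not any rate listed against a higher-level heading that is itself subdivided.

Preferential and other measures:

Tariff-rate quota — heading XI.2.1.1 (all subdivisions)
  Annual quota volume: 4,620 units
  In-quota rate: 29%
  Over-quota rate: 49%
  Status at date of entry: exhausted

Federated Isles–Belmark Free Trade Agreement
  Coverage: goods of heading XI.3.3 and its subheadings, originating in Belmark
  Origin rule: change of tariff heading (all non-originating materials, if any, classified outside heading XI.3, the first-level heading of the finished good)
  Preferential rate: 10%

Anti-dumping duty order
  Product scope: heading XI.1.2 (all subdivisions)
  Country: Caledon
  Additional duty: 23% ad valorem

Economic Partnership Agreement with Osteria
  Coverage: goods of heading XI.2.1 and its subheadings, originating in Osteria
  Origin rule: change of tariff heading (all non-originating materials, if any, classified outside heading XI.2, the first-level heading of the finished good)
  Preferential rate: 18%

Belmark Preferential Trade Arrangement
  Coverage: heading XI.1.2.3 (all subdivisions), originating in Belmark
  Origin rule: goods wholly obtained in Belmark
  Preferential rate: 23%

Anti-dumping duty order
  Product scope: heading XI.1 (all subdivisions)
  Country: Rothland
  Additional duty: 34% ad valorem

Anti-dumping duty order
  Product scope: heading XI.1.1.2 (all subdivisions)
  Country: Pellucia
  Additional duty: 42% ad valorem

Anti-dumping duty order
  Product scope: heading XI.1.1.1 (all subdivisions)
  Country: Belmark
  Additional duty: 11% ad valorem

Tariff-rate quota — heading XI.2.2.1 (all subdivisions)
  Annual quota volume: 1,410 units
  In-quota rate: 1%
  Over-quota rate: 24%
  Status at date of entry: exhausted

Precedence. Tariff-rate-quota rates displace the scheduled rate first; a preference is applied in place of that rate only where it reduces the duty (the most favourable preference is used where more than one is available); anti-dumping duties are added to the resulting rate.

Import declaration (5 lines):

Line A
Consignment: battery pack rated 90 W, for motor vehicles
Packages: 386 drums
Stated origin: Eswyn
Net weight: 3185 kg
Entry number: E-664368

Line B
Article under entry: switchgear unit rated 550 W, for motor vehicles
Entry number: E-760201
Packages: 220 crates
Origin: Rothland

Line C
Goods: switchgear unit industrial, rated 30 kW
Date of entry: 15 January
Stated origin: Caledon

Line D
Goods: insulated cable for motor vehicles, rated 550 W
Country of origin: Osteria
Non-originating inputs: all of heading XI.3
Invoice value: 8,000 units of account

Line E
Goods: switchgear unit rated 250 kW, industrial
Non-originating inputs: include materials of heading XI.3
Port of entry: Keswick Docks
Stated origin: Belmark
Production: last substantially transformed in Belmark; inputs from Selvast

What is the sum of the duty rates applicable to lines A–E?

102%

Line A: battery pack → XI.1; rated 90 W → XI.1.2; for motor vehicles → XI.1.2.1. Scheduled 21%. No special measure applies. → 21%.
Line B: switchgear unit → XI.3; rated 550 W → XI.3.1; for motor vehicles → XI.3.1.2. Scheduled 18%. No special measure applies. → 18%.
Line C: switchgear unit → XI.3; rated 30 kW → XI.3.2; industrial → XI.3.2.3. Scheduled 22%. No special measure applies. → 22%.
Line D: insulated cable → XI.2; rated 550 W → XI.2.1; for motor vehicles → XI.2.1.3. Scheduled 5%. Osteria agreement on XI.2.1: CTH met → 18% available; preference 18% not lower than 5% → no reduction. → 5%.
Line E: switchgear unit → XI.3; rated 250 kW → XI.3.3; industrial → XI.3.3.1. Scheduled 36%. Belmark agreement on XI.3.3: CTH not met; Belmark agreement on XI.1.2.3: XI.3.3.1 not covered. → 36%.
Sum: 21% + 18% + 22% + 5% + 36% = 102%.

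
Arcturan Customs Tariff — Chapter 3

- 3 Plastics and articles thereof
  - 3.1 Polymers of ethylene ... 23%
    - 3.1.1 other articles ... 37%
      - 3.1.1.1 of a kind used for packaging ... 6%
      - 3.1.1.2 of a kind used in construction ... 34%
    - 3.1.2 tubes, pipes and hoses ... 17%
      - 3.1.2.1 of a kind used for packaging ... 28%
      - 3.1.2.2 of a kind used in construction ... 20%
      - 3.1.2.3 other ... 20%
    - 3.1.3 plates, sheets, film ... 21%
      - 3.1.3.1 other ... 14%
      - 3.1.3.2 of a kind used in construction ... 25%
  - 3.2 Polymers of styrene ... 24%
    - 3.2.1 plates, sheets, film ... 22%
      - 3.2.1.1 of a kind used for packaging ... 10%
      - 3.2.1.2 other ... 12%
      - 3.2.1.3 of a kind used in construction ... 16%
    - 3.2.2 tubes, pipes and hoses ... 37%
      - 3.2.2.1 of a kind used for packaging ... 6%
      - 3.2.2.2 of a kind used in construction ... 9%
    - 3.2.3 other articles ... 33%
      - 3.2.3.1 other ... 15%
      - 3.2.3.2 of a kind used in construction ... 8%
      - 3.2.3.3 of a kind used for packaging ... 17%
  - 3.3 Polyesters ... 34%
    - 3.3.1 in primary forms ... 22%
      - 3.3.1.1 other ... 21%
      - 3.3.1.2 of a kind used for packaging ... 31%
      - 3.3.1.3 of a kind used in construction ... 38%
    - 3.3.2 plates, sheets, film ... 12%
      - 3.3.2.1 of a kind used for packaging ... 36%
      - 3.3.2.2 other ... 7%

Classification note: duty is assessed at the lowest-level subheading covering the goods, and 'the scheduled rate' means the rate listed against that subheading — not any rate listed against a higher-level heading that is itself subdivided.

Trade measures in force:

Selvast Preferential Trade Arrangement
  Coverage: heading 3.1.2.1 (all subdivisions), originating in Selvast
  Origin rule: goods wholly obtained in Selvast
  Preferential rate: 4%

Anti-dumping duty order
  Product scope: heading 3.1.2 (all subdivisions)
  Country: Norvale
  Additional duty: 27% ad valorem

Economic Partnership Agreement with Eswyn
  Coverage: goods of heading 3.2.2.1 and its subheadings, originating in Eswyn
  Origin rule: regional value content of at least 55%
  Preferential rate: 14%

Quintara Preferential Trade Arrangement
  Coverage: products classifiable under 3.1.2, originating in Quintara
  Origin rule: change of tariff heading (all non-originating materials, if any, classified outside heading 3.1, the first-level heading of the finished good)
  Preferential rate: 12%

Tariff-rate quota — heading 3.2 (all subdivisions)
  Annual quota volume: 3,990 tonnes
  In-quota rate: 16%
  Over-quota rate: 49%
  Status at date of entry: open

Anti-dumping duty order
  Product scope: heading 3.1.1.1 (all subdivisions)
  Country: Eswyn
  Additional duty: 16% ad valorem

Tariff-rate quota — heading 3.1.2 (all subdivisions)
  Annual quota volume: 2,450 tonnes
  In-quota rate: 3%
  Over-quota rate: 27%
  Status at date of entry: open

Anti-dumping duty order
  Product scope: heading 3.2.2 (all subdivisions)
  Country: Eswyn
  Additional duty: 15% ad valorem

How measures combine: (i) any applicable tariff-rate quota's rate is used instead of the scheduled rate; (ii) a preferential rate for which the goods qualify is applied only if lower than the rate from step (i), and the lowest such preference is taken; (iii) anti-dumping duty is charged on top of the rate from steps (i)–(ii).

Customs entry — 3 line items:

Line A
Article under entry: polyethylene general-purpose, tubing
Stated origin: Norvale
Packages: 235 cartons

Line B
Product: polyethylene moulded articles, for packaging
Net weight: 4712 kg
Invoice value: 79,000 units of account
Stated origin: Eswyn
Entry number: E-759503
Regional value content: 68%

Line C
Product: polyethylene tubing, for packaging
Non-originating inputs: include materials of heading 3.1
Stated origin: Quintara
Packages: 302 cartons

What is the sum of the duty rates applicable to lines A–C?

55%

Line A: polyethylene → 3.1; tubing → 3.1.2; general-purpose → 3.1.2.3. Scheduled 20%. quota on 3.1.2 open → in-quota 3%; anti-dumping (Norvale, 3.1.2): +27%; total 3% + 27% = 30%. → 30%.
Line B: polyethylene → 3.1; moulded articles → 3.1.1; for packaging → 3.1.1.1. Scheduled 6%. Eswyn agreement on 3.2.2.1: 3.1.1.1 not covered; anti-dumping (Eswyn, 3.1.1.1): +16%; total 6% + 16% = 22%. → 22%.
Line C: polyethylene → 3.1; tubing → 3.1.2; for packaging → 3.1.2.1. Scheduled 28%. quota on 3.1.2 open → in-quota 3%; Quintara agreement on 3.1.2: CTH not met. → 3%.
Sum: 30% + 22% + 3% = 55%.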